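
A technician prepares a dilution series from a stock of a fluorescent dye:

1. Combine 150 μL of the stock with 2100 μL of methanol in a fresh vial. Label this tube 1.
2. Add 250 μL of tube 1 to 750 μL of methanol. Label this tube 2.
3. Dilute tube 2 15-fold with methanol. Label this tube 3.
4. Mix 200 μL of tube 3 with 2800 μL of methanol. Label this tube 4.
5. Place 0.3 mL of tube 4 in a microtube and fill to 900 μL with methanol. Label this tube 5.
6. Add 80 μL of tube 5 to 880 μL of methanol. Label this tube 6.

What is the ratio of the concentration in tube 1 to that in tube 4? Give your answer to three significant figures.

900

Step 1: 150 μL + 2100 μL = 2250 μL total → factor 2250/150 = 15
Step 2: 250 μL + 750 μL = 1000 μL total → factor 1000/250 = 4
Step 3: 15-fold → factor 15
Step 4: 200 μL + 2800 μL = 3000 μL total → factor 3000/200 = 15
Dilution factor to tube 1 = 15; to tube 4 = 13500
[tube 1]/[tube 4] = (factor to tube 4)/(factor to tube 1) = 13500/15 = 900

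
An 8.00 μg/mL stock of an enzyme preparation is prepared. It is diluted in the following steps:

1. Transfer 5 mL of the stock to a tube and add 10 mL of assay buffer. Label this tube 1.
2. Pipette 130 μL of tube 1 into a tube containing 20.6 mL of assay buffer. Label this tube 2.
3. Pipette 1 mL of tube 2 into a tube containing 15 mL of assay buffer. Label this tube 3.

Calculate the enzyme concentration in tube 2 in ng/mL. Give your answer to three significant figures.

Step 1: 5 mL + 10 mL = 15 mL total → factor 15/5 = 3
Step 2: 130 μL + 20.6 mL = 20730 μL total → factor 20730/130 = 159.46
Dilution factor through tube 2 = 3 × 159.46 = 478.38
[tube 2] = 8.00 μg/mL / 478.38 = 0.01672 μg/mL = 16.7 ng/mL

16.7 ng/mL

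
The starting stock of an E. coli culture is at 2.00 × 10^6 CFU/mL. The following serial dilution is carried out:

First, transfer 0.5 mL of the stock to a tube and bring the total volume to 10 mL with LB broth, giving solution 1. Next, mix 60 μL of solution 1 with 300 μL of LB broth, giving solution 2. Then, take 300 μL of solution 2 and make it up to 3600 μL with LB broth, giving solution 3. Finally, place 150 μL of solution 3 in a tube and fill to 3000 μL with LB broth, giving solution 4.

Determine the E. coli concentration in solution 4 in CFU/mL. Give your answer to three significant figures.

Step 1: 0.5 mL brought to 10 mL → factor 10/0.5 = 20
Step 2: 60 μL + 300 μL = 360 μL total → factor 360/60 = 6
Step 3: 300 μL brought to 3600 μL → factor 3600/300 = 12
Step 4: 150 μL brought to 3000 μL → factor 3000/150 = 20
Overall dilution factor = 20 × 6 × 12 × 20 = 28800
Final = 2.00 × 10^6 CFU/mL / 28800 = 69.4 CFU/mL

69.4 CFU/mL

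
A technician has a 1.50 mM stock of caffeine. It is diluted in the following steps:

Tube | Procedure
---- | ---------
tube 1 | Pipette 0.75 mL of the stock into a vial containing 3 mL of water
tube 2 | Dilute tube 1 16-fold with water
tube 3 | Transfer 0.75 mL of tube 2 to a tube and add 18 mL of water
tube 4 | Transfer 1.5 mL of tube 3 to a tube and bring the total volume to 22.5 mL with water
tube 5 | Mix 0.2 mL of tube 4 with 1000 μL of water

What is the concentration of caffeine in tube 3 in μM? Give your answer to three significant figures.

0.750 μM

Step 1: 0.75 mL + 3 mL = 3.75 mL total → factor 3.75/0.75 = 5
Step 2: 16-fold → factor 16
Step 3: 0.75 mL + 18 mL = 18.75 mL total → factor 18.75/0.75 = 25
Dilution factor through tube 3 = 5 × 16 × 25 = 2000
[tube 3] = 1.50 mM / 2000 = 0.0007500 mM = 0.750 μM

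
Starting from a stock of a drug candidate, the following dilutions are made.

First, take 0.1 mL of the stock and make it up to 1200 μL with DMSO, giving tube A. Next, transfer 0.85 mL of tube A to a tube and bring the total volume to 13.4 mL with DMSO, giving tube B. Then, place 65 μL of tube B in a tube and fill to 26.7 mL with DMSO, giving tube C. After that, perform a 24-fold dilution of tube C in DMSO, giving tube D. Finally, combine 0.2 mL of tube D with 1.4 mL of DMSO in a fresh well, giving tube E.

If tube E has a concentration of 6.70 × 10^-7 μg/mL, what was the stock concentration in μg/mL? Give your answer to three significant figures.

10.0 μg/mL

Step 1: 0.1 mL brought to 1200 μL → factor 1.2/0.1 = 12
Step 2: 0.85 mL brought to 13.4 mL → factor 13.4/0.85 = 15.765
Step 3: 65 μL brought to 26.7 mL → factor 26700/65 = 410.77
Step 4: 24-fold → factor 24
Step 5: 0.2 mL + 1.4 mL = 1.6 mL total → factor 1.6/0.2 = 8
Overall dilution factor = 12 × 15.765 × 410.77 × 24 × 8 = 1.492 × 10^7
Stock = 6.70 × 10^-7 μg/mL × 1.492 × 10^7 = 10.0 μg/mL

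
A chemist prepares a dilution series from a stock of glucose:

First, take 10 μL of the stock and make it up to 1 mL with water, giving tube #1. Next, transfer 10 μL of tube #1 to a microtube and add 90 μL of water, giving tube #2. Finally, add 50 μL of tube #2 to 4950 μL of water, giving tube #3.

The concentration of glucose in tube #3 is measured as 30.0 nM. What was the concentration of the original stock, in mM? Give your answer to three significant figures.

3.00 mM

Step 1: 10 μL brought to 1 mL → factor 1000/10 = 100
Step 2: 10 μL + 90 μL = 100 μL total → factor 100/10 = 10
Step 3: 50 μL + 4950 μL = 5000 μL total → factor 5000/50 = 100
Overall dilution factor = 100 × 10 × 100 = 1 × 10^5
Stock = 30.0 nM × 1 × 10^5 = 3.000 × 10^6 nM = 3.00 mM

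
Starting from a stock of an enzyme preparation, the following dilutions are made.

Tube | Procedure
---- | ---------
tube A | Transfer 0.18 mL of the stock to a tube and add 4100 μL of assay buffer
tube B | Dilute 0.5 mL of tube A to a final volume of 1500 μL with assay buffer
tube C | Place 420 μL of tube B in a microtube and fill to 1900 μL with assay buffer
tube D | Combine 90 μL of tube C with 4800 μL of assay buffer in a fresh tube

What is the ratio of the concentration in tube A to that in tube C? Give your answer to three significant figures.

13.6

Step 1: 0.18 mL + 4100 μL = 4.28 mL total → factor 4.28/0.18 = 23.778
Step 2: 0.5 mL brought to 1500 μL → factor 1.5/0.5 = 3
Step 3: 420 μL brought to 1900 μL → factor 1900/420 = 4.5238
Dilution factor to tube A = 23.778; to tube C = 322.7
[tube A]/[tube C] = (factor to tube C)/(factor to tube A) = 322.7/23.778 = 13.6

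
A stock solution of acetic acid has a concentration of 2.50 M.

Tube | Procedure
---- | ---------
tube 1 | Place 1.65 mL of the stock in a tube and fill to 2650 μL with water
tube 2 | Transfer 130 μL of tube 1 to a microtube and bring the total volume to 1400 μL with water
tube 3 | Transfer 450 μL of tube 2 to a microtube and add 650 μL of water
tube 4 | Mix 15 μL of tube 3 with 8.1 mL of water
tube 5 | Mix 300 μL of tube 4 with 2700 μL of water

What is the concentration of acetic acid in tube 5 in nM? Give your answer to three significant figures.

1.09 × 10^4 nM

Step 1: 1.65 mL brought to 2650 μL → factor 2.65/1.65 = 1.6061
Step 2: 130 μL brought to 1400 μL → factor 1400/130 = 10.769
Step 3: 450 μL + 650 μL = 1100 μL total → factor 1100/450 = 2.4444
Step 4: 15 μL + 8.1 mL = 8115 μL total → factor 8115/15 = 541
Step 5: 300 μL + 2700 μL = 3000 μL total → factor 3000/300 = 10
Overall dilution factor = 1.6061 × 10.769 × 2.4444 × 541 × 10 = 2.2873 × 10^5
Final = 2.50 M / 2.2873 × 10^5 = 1.093 × 10^-5 M = 1.09 × 10^4 nM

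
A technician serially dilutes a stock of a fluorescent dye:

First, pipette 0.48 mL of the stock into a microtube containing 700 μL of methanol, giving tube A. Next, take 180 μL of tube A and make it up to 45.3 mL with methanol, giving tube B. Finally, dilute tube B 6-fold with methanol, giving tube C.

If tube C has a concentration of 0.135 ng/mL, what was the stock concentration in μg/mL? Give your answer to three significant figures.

0.501 μg/mL

Step 1: 0.48 mL + 700 μL = 1.18 mL total → factor 1.18/0.48 = 2.4583
Step 2: 180 μL brought to 45.3 mL → factor 45300/180 = 251.67
Step 3: 6-fold → factor 6
Overall dilution factor = 2.4583 × 251.67 × 6 = 3712.1
Stock = 0.135 ng/mL × 3712.1 = 501.1 ng/mL = 0.501 μg/mL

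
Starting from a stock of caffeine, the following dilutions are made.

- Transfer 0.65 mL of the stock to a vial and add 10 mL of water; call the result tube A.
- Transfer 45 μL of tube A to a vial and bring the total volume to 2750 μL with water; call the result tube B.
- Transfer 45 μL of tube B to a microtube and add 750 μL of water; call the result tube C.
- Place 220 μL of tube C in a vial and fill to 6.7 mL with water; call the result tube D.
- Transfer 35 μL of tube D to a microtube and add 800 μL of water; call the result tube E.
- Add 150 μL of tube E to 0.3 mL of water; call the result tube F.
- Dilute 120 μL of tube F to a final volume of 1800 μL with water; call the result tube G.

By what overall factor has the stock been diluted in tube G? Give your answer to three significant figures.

5.78 × 10^8

Step 1: 0.65 mL + 10 mL = 10.65 mL total → factor 10.65/0.65 = 16.385
Step 2: 45 μL brought to 2750 μL → factor 2750/45 = 61.111
Step 3: 45 μL + 750 μL = 795 μL total → factor 795/45 = 17.667
Step 4: 220 μL brought to 6.7 mL → factor 6700/220 = 30.455
Step 5: 35 μL + 800 μL = 835 μL total → factor 835/35 = 23.857
Step 6: 150 μL + 0.3 mL = 450 μL total → factor 450/150 = 3
Step 7: 120 μL brought to 1800 μL → factor 1800/120 = 15
Overall dilution factor = 16.385 × 61.111 × 17.667 × 30.455 × 23.857 × 3 × 15 = 5.7835 × 10^8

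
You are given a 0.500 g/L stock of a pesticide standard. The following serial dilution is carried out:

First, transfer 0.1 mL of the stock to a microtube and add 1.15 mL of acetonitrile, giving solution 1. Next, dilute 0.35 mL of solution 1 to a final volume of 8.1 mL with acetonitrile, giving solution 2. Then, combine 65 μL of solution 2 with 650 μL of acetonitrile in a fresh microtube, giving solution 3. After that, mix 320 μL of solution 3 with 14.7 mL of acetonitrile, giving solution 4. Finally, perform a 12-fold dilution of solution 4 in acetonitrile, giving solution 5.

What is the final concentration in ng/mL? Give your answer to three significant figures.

Step 1: 0.1 mL + 1.15 mL = 1.25 mL total → factor 1.25/0.1 = 12.5
Step 2: 0.35 mL brought to 8.1 mL → factor 8.1/0.35 = 23.143
Step 3: 65 μL + 650 μL = 715 μL total → factor 715/65 = 11
Step 4: 320 μL + 14.7 mL = 15020 μL total → factor 15020/320 = 46.938
Step 5: 12-fold → factor 12
Overall dilution factor = 12.5 × 23.143 × 11 × 46.938 × 12 = 1.7923 × 10^6
Final = 0.500 g/L / 1.7923 × 10^6 = 2.790 × 10^-7 g/L = 0.279 ng/mL

0.279 ng/mL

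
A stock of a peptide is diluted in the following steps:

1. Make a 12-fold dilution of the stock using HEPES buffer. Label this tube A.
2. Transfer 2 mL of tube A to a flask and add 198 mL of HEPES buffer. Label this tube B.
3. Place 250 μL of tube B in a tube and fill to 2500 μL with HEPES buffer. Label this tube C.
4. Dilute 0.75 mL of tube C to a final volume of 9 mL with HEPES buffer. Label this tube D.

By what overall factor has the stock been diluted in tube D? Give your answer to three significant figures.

1.44 × 10^5

Step 1: 12-fold → factor 12
Step 2: 2 mL + 198 mL = 200 mL total → factor 200/2 = 100
Step 3: 250 μL brought to 2500 μL → factor 2500/250 = 10
Step 4: 0.75 mL brought to 9 mL → factor 9/0.75 = 12
Overall dilution factor = 12 × 100 × 10 × 12 = 1.44 × 10^5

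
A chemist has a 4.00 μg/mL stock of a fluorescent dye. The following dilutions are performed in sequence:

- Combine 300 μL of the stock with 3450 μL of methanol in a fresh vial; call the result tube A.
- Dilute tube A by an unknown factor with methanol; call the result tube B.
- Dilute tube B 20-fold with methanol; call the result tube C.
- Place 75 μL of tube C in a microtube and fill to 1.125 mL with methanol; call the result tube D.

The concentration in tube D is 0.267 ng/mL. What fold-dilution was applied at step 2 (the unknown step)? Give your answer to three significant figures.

Step 1: 300 μL + 3450 μL = 3750 μL total → factor 3750/300 = 12.5
Step 2: unknown factor x
Step 3: 20-fold → factor 20
Step 4: 75 μL brought to 1.125 mL → factor 1125/75 = 15
Product of known-step factors = 3750
Overall factor = 4.00 μg/mL / (0.267 ng/mL) = 14981
x = 14981 / 3750 = 4.00

4.00-fold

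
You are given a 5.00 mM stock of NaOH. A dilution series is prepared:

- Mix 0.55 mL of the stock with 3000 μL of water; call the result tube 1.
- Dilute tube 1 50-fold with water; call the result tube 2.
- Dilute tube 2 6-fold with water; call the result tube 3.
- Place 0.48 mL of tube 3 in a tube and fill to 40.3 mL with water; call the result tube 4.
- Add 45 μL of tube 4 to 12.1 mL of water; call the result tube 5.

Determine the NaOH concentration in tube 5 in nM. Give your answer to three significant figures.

0.114 nM

Step 1: 0.55 mL + 3000 μL = 3.55 mL total → factor 3.55/0.55 = 6.4545
Step 2: 50-fold → factor 50
Step 3: 6-fold → factor 6
Step 4: 0.48 mL brought to 40.3 mL → factor 40.3/0.48 = 83.958
Step 5: 45 μL + 12.1 mL = 12145 μL total → factor 12145/45 = 269.89
Overall dilution factor = 6.4545 × 50 × 6 × 83.958 × 269.89 = 4.3877 × 10^7
Final = 5.00 mM / 4.3877 × 10^7 = 1.140 × 10^-7 mM = 0.114 nM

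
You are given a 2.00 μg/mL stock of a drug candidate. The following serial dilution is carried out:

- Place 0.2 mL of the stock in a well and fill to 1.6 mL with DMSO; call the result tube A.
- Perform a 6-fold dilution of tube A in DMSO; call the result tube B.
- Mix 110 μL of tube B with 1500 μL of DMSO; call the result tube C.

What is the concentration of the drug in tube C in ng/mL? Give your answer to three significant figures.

Step 1: 0.2 mL brought to 1.6 mL → factor 1.6/0.2 = 8
Step 2: 6-fold → factor 6
Step 3: 110 μL + 1500 μL = 1610 μL total → factor 1610/110 = 14.636
Dilution factor through tube C = 8 × 6 × 14.636 = 702.55
[tube C] = 2.00 μg/mL / 702.55 = 0.002847 μg/mL = 2.85 ng/mL

2.85 ng/mL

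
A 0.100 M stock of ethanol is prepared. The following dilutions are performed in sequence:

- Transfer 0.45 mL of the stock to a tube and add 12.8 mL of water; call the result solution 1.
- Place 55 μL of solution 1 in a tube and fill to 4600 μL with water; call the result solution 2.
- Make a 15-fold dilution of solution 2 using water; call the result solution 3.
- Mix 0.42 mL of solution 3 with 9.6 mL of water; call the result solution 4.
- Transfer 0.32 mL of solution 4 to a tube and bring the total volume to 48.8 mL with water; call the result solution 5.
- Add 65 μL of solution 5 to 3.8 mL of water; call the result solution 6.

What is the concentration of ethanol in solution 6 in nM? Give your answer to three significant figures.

0.0125 nM

Step 1: 0.45 mL + 12.8 mL = 13.25 mL total → factor 13.25/0.45 = 29.444
Step 2: 55 μL brought to 4600 μL → factor 4600/55 = 83.636
Step 3: 15-fold → factor 15
Step 4: 0.42 mL + 9.6 mL = 10.02 mL total → factor 10.02/0.42 = 23.857
Step 5: 0.32 mL brought to 48.8 mL → factor 48.8/0.32 = 152.5
Step 6: 65 μL + 3.8 mL = 3865 μL total → factor 3865/65 = 59.462
Overall dilution factor = 29.444 × 83.636 × 15 × 23.857 × 152.5 × 59.462 = 7.9912 × 10^9
Final = 0.100 M / 7.9912 × 10^9 = 1.251 × 10^-11 M = 0.0125 nM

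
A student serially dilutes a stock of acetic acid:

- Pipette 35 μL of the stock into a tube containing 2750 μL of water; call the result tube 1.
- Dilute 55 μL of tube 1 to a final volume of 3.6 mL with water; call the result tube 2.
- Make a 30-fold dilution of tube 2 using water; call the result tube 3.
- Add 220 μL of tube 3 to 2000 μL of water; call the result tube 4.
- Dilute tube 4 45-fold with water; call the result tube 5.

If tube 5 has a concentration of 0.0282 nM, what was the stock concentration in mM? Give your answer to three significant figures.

Step 1: 35 μL + 2750 μL = 2785 μL total → factor 2785/35 = 79.571
Step 2: 55 μL brought to 3.6 mL → factor 3600/55 = 65.455
Step 3: 30-fold → factor 30
Step 4: 220 μL + 2000 μL = 2220 μL total → factor 2220/220 = 10.091
Step 5: 45-fold → factor 45
Overall dilution factor = 79.571 × 65.455 × 30 × 10.091 × 45 = 7.0951 × 10^7
Stock = 0.0282 nM × 7.0951 × 10^7 = 2.001 × 10^6 nM = 2.00 mM

2.00 mM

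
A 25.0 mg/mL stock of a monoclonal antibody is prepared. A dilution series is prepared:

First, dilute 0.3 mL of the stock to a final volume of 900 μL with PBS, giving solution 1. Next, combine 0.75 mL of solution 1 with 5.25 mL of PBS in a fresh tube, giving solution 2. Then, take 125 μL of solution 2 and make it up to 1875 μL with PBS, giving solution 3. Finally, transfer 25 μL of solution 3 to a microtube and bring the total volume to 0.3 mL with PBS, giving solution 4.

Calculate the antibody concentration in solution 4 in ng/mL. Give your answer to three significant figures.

Step 1: 0.3 mL brought to 900 μL → factor 0.9/0.3 = 3
Step 2: 0.75 mL + 5.25 mL = 6 mL total → factor 6/0.75 = 8
Step 3: 125 μL brought to 1875 μL → factor 1875/125 = 15
Step 4: 25 μL brought to 0.3 mL → factor 300/25 = 12
Dilution factor through solution 4 = 3 × 8 × 15 × 12 = 4320
[solution 4] = 25.0 mg/mL / 4320 = 0.005787 mg/mL = 5.79 × 10^3 ng/mL

5.79 × 10^3 ng/mL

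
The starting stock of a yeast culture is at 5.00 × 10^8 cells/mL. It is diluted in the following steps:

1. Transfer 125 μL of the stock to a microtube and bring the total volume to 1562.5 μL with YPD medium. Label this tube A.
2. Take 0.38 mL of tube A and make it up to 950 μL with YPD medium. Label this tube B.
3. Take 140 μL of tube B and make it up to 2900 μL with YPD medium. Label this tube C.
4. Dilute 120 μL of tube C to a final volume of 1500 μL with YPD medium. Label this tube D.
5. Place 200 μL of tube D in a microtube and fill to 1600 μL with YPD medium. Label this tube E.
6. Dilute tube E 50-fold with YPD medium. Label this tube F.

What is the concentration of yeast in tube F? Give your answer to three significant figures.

154 cells/mL

Step 1: 125 μL brought to 1562.5 μL → factor 1562.5/125 = 12.5
Step 2: 0.38 mL brought to 950 μL → factor 0.95/0.38 = 2.5
Step 3: 140 μL brought to 2900 μL → factor 2900/140 = 20.714
Step 4: 120 μL brought to 1500 μL → factor 1500/120 = 12.5
Step 5: 200 μL brought to 1600 μL → factor 1600/200 = 8
Step 6: 50-fold → factor 50
Overall dilution factor = 12.5 × 2.5 × 20.714 × 12.5 × 8 × 50 = 3.2366 × 10^6
Final = 5.00 × 10^8 cells/mL / 3.2366 × 10^6 = 154 cells/mL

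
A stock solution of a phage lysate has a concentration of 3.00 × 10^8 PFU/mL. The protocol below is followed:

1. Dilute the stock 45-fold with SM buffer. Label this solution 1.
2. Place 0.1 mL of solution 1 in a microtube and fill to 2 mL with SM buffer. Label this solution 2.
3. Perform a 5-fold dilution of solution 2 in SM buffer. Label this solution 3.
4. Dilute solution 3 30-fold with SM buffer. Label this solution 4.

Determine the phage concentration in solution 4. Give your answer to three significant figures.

2.22 × 10^3 PFU/mL

Step 1: 45-fold → factor 45
Step 2: 0.1 mL brought to 2 mL → factor 2/0.1 = 20
Step 3: 5-fold → factor 5
Step 4: 30-fold → factor 30
Overall dilution factor = 45 × 20 × 5 × 30 = 1.35 × 10^5
Final = 3.00 × 10^8 PFU/mL / 1.35 × 10^5 = 2.22 × 10^3 PFU/mL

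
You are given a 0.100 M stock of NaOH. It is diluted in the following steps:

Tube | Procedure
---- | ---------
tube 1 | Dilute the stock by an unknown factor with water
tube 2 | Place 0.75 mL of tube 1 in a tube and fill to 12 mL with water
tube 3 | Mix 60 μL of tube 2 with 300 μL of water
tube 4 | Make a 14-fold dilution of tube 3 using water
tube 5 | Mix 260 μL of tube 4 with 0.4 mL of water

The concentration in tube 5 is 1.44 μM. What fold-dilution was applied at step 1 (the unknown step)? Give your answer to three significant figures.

20.4-fold

Step 1: unknown factor x
Step 2: 0.75 mL brought to 12 mL → factor 12/0.75 = 16
Step 3: 60 μL + 300 μL = 360 μL total → factor 360/60 = 6
Step 4: 14-fold → factor 14
Step 5: 260 μL + 0.4 mL = 660 μL total → factor 660/260 = 2.5385
Product of known-step factors = 3411.7
Overall factor = 0.100 M / (1.44 μM) = 69444
x = 69444 / 3411.7 = 20.4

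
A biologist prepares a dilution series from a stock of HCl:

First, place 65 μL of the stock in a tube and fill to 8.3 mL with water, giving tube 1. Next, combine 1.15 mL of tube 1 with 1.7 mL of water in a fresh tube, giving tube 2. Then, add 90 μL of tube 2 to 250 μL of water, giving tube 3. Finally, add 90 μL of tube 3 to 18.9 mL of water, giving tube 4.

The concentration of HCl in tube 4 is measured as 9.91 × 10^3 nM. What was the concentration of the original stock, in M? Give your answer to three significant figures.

Step 1: 65 μL brought to 8.3 mL → factor 8300/65 = 127.69
Step 2: 1.15 mL + 1.7 mL = 2.85 mL total → factor 2.85/1.15 = 2.4783
Step 3: 90 μL + 250 μL = 340 μL total → factor 340/90 = 3.7778
Step 4: 90 μL + 18.9 mL = 18990 μL total → factor 18990/90 = 211
Overall dilution factor = 127.69 × 2.4783 × 3.7778 × 211 = 2.5225 × 10^5
Stock = 9.91 × 10^3 nM × 2.5225 × 10^5 = 2.500 × 10^9 nM = 2.50 M

2.50 M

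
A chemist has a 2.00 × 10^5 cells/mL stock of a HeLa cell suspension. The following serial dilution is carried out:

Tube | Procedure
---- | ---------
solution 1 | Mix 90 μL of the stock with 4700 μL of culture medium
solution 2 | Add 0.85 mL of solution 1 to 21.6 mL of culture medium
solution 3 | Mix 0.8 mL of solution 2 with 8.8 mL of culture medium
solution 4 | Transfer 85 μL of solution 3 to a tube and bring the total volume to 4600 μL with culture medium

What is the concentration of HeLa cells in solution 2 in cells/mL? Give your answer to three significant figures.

Step 1: 90 μL + 4700 μL = 4790 μL total → factor 4790/90 = 53.222
Step 2: 0.85 mL + 21.6 mL = 22.45 mL total → factor 22.45/0.85 = 26.412
Dilution factor through solution 2 = 53.222 × 26.412 = 1405.7
[solution 2] = 2.00 × 10^5 cells/mL / 1405.7 = 142 cells/mL

142 cells/mL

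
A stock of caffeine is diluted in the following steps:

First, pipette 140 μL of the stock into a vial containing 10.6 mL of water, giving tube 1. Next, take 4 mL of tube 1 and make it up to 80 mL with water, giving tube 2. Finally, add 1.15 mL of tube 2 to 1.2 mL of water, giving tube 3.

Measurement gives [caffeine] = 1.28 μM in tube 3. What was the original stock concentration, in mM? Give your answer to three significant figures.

Step 1: 140 μL + 10.6 mL = 10740 μL total → factor 10740/140 = 76.714
Step 2: 4 mL brought to 80 mL → factor 80/4 = 20
Step 3: 1.15 mL + 1.2 mL = 2.35 mL total → factor 2.35/1.15 = 2.0435
Overall dilution factor = 76.714 × 20 × 2.0435 = 3135.3
Stock = 1.28 μM × 3135.3 = 4013 μM = 4.01 mM

4.01 mM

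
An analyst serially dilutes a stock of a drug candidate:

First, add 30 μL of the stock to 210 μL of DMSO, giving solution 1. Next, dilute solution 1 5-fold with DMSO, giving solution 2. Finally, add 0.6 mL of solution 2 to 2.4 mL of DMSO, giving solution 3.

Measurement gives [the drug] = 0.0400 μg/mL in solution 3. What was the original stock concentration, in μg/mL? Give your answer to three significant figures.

Step 1: 30 μL + 210 μL = 240 μL total → factor 240/30 = 8
Step 2: 5-fold → factor 5
Step 3: 0.6 mL + 2.4 mL = 3 mL total → factor 3/0.6 = 5
Overall dilution factor = 8 × 5 × 5 = 200
Stock = 0.0400 μg/mL × 200 = 8.00 μg/mL

8.00 μg/mL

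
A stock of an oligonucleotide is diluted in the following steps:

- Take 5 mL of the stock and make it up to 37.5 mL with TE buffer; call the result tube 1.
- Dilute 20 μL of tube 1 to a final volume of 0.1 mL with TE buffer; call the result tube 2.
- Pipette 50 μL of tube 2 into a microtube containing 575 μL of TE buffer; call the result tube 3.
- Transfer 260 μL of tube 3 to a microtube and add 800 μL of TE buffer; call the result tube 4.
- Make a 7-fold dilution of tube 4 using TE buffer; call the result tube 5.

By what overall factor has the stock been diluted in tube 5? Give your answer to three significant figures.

Step 1: 5 mL brought to 37.5 mL → factor 37.5/5 = 7.5
Step 2: 20 μL brought to 0.1 mL → factor 100/20 = 5
Step 3: 50 μL + 575 μL = 625 μL total → factor 625/50 = 12.5
Step 4: 260 μL + 800 μL = 1060 μL total → factor 1060/260 = 4.0769
Step 5: 7-fold → factor 7
Overall dilution factor = 7.5 × 5 × 12.5 × 4.0769 × 7 = 13377

1.34 × 10^4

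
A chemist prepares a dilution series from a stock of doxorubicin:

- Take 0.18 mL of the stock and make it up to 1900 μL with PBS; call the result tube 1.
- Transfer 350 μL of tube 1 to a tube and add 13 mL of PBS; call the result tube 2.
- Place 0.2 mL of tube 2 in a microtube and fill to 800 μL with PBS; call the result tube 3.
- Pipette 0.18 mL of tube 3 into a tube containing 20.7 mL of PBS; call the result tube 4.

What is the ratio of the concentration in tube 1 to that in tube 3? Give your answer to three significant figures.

153

Step 1: 0.18 mL brought to 1900 μL → factor 1.9/0.18 = 10.556
Step 2: 350 μL + 13 mL = 13350 μL total → factor 13350/350 = 38.143
Step 3: 0.2 mL brought to 800 μL → factor 0.8/0.2 = 4
Dilution factor to tube 1 = 10.556; to tube 3 = 1610.5
[tube 1]/[tube 3] = (factor to tube 3)/(factor to tube 1) = 1610.5/10.556 = 153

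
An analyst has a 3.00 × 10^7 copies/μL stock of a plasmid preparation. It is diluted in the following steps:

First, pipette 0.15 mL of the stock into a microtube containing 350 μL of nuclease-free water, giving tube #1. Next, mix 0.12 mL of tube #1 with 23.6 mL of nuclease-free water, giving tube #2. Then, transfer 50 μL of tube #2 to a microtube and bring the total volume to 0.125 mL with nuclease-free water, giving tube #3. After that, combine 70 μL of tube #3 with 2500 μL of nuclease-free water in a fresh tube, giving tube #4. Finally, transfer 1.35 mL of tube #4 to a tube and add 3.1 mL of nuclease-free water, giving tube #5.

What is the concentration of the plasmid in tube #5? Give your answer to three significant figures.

150 copies/μL

Step 1: 0.15 mL + 350 μL = 0.5 mL total → factor 0.5/0.15 = 3.3333
Step 2: 0.12 mL + 23.6 mL = 23.72 mL total → factor 23.72/0.12 = 197.67
Step 3: 50 μL brought to 0.125 mL → factor 125/50 = 2.5
Step 4: 70 μL + 2500 μL = 2570 μL total → factor 2570/70 = 36.714
Step 5: 1.35 mL + 3.1 mL = 4.45 mL total → factor 4.45/1.35 = 3.2963
Overall dilution factor = 3.3333 × 197.67 × 2.5 × 36.714 × 3.2963 = 1.9935 × 10^5
Final = 3.00 × 10^7 copies/μL / 1.9935 × 10^5 = 150 copies/μL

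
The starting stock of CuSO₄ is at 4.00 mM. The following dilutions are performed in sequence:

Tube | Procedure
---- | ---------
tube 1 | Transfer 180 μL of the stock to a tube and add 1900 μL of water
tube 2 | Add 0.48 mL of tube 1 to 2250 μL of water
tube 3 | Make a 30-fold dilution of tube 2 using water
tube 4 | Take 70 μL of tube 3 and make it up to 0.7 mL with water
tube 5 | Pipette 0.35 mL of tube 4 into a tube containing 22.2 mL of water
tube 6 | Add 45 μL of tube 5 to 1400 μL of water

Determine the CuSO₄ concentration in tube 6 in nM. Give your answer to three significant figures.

Step 1: 180 μL + 1900 μL = 2080 μL total → factor 2080/180 = 11.556
Step 2: 0.48 mL + 2250 μL = 2.73 mL total → factor 2.73/0.48 = 5.6875
Step 3: 30-fold → factor 30
Step 4: 70 μL brought to 0.7 mL → factor 700/70 = 10
Step 5: 0.35 mL + 22.2 mL = 22.55 mL total → factor 22.55/0.35 = 64.429
Step 6: 45 μL + 1400 μL = 1445 μL total → factor 1445/45 = 32.111
Overall dilution factor = 11.556 × 5.6875 × 30 × 10 × 64.429 × 32.111 = 4.0791 × 10^7
Final = 4.00 mM / 4.0791 × 10^7 = 9.806 × 10^-8 mM = 0.0981 nM

0.0981 nM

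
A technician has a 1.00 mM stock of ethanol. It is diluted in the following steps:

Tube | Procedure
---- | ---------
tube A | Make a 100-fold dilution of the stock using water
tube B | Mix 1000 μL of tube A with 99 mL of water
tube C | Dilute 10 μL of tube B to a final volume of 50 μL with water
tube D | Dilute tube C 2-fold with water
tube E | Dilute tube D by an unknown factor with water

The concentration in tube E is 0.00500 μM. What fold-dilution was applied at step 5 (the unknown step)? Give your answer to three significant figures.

Step 1: 100-fold → factor 100
Step 2: 1000 μL + 99 mL = 1 × 10^5 μL total → factor 1 × 10^5/1000 = 100
Step 3: 10 μL brought to 50 μL → factor 50/10 = 5
Step 4: 2-fold → factor 2
Step 5: unknown factor x
Product of known-step factors = 1 × 10^5
Overall factor = 1.00 mM / (0.00500 μM) = 2 × 10^5
x = 2 × 10^5 / 1 × 10^5 = 2.00

2.00-fold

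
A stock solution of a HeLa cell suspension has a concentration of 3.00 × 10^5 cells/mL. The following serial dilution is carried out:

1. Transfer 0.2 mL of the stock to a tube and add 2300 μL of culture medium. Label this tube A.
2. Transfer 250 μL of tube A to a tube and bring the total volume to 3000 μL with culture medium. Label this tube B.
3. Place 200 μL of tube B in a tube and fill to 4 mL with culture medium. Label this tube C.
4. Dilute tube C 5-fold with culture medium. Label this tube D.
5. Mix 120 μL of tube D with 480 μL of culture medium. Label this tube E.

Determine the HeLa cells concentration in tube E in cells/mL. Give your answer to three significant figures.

Step 1: 0.2 mL + 2300 μL = 2.5 mL total → factor 2.5/0.2 = 12.5
Step 2: 250 μL brought to 3000 μL → factor 3000/250 = 12
Step 3: 200 μL brought to 4 mL → factor 4000/200 = 20
Step 4: 5-fold → factor 5
Step 5: 120 μL + 480 μL = 600 μL total → factor 600/120 = 5
Overall dilution factor = 12.5 × 12 × 20 × 5 × 5 = 75000
Final = 3.00 × 10^5 cells/mL / 75000 = 4.00 cells/mL

4.00 cells/mL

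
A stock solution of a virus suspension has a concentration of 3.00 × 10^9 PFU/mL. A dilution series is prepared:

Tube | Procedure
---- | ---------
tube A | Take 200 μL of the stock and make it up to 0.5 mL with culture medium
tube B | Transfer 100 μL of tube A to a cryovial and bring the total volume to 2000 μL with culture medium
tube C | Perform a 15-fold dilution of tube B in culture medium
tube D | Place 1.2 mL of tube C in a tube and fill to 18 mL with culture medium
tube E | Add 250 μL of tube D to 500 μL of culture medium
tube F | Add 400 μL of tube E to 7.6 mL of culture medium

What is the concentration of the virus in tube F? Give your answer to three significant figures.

4.44 × 10^3 PFU/mL

Step 1: 200 μL brought to 0.5 mL → factor 500/200 = 2.5
Step 2: 100 μL brought to 2000 μL → factor 2000/100 = 20
Step 3: 15-fold → factor 15
Step 4: 1.2 mL brought to 18 mL → factor 18/1.2 = 15
Step 5: 250 μL + 500 μL = 750 μL total → factor 750/250 = 3
Step 6: 400 μL + 7.6 mL = 8000 μL total → factor 8000/400 = 20
Overall dilution factor = 2.5 × 20 × 15 × 15 × 3 × 20 = 6.75 × 10^5
Final = 3.00 × 10^9 PFU/mL / 6.75 × 10^5 = 4.44 × 10^3 PFU/mL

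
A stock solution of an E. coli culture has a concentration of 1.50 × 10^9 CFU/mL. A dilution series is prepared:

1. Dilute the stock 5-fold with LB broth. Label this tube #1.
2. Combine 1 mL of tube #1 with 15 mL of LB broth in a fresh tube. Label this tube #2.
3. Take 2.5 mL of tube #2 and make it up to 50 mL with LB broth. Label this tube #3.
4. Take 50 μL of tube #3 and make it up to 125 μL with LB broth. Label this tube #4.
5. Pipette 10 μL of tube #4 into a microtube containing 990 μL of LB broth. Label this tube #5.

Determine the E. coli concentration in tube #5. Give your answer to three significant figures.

3.75 × 10^3 CFU/mL

Step 1: 5-fold → factor 5
Step 2: 1 mL + 15 mL = 16 mL total → factor 16/1 = 16
Step 3: 2.5 mL brought to 50 mL → factor 50/2.5 = 20
Step 4: 50 μL brought to 125 μL → factor 125/50 = 2.5
Step 5: 10 μL + 990 μL = 1000 μL total → factor 1000/10 = 100
Overall dilution factor = 5 × 16 × 20 × 2.5 × 100 = 4 × 10^5
Final = 1.50 × 10^9 CFU/mL / 4 × 10^5 = 3.75 × 10^3 CFU/mL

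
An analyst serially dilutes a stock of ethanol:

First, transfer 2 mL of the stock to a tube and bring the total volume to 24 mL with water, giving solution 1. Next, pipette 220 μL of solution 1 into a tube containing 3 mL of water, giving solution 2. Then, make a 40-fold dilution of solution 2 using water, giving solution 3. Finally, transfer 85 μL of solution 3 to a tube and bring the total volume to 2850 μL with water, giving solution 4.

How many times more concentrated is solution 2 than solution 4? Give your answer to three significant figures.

1.34 × 10^3

Step 1: 2 mL brought to 24 mL → factor 24/2 = 12
Step 2: 220 μL + 3 mL = 3220 μL total → factor 3220/220 = 14.636
Step 3: 40-fold → factor 40
Step 4: 85 μL brought to 2850 μL → factor 2850/85 = 33.529
Dilution factor to solution 2 = 175.64; to solution 4 = 2.3556 × 10^5
[solution 2]/[solution 4] = (factor to solution 4)/(factor to solution 2) = 2.3556 × 10^5/175.64 = 1.34 × 10^3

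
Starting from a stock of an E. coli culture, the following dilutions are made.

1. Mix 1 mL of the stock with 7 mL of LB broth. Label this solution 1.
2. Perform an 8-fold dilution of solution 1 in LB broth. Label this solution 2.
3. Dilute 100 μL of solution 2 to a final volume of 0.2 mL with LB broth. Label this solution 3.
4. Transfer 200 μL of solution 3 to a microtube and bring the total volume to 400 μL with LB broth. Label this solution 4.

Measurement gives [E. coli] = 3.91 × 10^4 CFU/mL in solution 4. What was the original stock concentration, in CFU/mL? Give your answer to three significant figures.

Step 1: 1 mL + 7 mL = 8 mL total → factor 8/1 = 8
Step 2: 8-fold → factor 8
Step 3: 100 μL brought to 0.2 mL → factor 200/100 = 2
Step 4: 200 μL brought to 400 μL → factor 400/200 = 2
Overall dilution factor = 8 × 8 × 2 × 2 = 256
Stock = 3.91 × 10^4 CFU/mL × 256 = 1.00 × 10^7 CFU/mL

1.00 × 10^7 CFU/mL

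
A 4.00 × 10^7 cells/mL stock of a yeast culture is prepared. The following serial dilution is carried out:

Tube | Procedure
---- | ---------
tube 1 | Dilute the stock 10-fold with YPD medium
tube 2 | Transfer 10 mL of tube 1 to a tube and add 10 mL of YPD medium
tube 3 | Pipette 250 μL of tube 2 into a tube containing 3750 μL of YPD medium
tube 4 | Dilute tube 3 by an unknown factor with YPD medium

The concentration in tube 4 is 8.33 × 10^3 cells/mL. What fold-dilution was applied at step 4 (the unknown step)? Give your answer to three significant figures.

15.0-fold

Step 1: 10-fold → factor 10
Step 2: 10 mL + 10 mL = 20 mL total → factor 20/10 = 2
Step 3: 250 μL + 3750 μL = 4000 μL total → factor 4000/250 = 16
Step 4: unknown factor x
Product of known-step factors = 320
Overall factor = 4.00 × 10^7 cells/mL / (8.33 × 10^3 cells/mL) = 4801.9
x = 4801.9 / 320 = 15.0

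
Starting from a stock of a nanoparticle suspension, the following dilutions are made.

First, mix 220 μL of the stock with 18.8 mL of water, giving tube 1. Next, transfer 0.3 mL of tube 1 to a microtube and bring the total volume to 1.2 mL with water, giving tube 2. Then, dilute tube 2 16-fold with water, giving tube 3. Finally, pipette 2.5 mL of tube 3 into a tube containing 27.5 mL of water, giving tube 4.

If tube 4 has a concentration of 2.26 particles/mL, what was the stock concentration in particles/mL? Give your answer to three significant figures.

Step 1: 220 μL + 18.8 mL = 19020 μL total → factor 19020/220 = 86.455
Step 2: 0.3 mL brought to 1.2 mL → factor 1.2/0.3 = 4
Step 3: 16-fold → factor 16
Step 4: 2.5 mL + 27.5 mL = 30 mL total → factor 30/2.5 = 12
Overall dilution factor = 86.455 × 4 × 16 × 12 = 66397
Stock = 2.26 particles/mL × 66397 = 1.50 × 10^5 particles/mL

1.50 × 10^5 particles/mL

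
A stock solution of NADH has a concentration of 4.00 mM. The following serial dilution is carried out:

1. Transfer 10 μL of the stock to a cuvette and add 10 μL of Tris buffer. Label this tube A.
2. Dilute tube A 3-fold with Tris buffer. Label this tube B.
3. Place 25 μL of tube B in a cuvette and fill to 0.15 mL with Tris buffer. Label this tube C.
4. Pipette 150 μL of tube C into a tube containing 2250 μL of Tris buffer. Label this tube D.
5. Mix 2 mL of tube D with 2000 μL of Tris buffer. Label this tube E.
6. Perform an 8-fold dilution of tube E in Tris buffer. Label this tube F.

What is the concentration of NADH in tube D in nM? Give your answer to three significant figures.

Step 1: 10 μL + 10 μL = 20 μL total → factor 20/10 = 2
Step 2: 3-fold → factor 3
Step 3: 25 μL brought to 0.15 mL → factor 150/25 = 6
Step 4: 150 μL + 2250 μL = 2400 μL total → factor 2400/150 = 16
Dilution factor through tube D = 2 × 3 × 6 × 16 = 576
[tube D] = 4.00 mM / 576 = 0.006944 mM = 6.94 × 10^3 nM

6.94 × 10^3 nM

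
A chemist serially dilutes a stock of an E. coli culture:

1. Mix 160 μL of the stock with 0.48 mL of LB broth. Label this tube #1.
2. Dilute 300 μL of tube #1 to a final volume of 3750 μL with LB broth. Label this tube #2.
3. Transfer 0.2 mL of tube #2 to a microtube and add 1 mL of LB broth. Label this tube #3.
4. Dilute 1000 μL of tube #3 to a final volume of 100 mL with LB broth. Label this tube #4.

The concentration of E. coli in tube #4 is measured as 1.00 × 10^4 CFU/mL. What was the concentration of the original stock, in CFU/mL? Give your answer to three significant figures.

3.00 × 10^8 CFU/mL

Step 1: 160 μL + 0.48 mL = 640 μL total → factor 640/160 = 4
Step 2: 300 μL brought to 3750 μL → factor 3750/300 = 12.5
Step 3: 0.2 mL + 1 mL = 1.2 mL total → factor 1.2/0.2 = 6
Step 4: 1000 μL brought to 100 mL → factor 1 × 10^5/1000 = 100
Overall dilution factor = 4 × 12.5 × 6 × 100 = 30000
Stock = 1.00 × 10^4 CFU/mL × 30000 = 3.00 × 10^8 CFU/mL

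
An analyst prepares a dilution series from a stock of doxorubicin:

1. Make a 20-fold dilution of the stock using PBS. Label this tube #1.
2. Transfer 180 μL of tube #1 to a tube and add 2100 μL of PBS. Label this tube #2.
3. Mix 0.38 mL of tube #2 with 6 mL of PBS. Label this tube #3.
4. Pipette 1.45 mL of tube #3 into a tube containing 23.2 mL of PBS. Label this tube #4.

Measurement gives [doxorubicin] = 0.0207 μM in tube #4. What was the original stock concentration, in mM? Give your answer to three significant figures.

1.50 mM

Step 1: 20-fold → factor 20
Step 2: 180 μL + 2100 μL = 2280 μL total → factor 2280/180 = 12.667
Step 3: 0.38 mL + 6 mL = 6.38 mL total → factor 6.38/0.38 = 16.789
Step 4: 1.45 mL + 23.2 mL = 24.65 mL total → factor 24.65/1.45 = 17
Overall dilution factor = 20 × 12.667 × 16.789 × 17 = 72307
Stock = 0.0207 μM × 72307 = 1497 μM = 1.50 mM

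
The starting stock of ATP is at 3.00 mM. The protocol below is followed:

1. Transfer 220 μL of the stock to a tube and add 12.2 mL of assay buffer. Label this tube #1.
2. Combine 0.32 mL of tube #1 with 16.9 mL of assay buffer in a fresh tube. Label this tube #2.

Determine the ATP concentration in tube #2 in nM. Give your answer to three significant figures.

Step 1: 220 μL + 12.2 mL = 12420 μL total → factor 12420/220 = 56.455
Step 2: 0.32 mL + 16.9 mL = 17.22 mL total → factor 17.22/0.32 = 53.812
Overall dilution factor = 56.455 × 53.812 = 3038
Final = 3.00 mM / 3038 = 0.0009875 mM = 988 nM

988 nM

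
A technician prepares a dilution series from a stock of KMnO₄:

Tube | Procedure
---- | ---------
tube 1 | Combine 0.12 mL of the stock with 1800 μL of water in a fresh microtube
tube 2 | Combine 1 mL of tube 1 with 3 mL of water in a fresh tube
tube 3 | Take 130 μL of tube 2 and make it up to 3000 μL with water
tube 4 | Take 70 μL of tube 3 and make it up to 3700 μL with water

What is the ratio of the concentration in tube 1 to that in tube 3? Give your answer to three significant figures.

92.3

Step 1: 0.12 mL + 1800 μL = 1.92 mL total → factor 1.92/0.12 = 16
Step 2: 1 mL + 3 mL = 4 mL total → factor 4/1 = 4
Step 3: 130 μL brought to 3000 μL → factor 3000/130 = 23.077
Dilution factor to tube 1 = 16; to tube 3 = 1476.9
[tube 1]/[tube 3] = (factor to tube 3)/(factor to tube 1) = 1476.9/16 = 92.3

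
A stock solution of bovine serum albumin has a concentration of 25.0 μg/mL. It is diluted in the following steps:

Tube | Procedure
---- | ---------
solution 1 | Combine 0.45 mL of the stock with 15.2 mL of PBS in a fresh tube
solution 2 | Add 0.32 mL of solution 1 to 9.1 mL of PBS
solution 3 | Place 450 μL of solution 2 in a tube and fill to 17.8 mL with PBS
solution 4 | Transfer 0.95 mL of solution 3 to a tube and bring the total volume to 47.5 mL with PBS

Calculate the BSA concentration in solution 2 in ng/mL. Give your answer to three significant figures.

24.4 ng/mL

Step 1: 0.45 mL + 15.2 mL = 15.65 mL total → factor 15.65/0.45 = 34.778
Step 2: 0.32 mL + 9.1 mL = 9.42 mL total → factor 9.42/0.32 = 29.438
Dilution factor through solution 2 = 34.778 × 29.438 = 1023.8
[solution 2] = 25.0 μg/mL / 1023.8 = 0.02442 μg/mL = 24.4 ng/mL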